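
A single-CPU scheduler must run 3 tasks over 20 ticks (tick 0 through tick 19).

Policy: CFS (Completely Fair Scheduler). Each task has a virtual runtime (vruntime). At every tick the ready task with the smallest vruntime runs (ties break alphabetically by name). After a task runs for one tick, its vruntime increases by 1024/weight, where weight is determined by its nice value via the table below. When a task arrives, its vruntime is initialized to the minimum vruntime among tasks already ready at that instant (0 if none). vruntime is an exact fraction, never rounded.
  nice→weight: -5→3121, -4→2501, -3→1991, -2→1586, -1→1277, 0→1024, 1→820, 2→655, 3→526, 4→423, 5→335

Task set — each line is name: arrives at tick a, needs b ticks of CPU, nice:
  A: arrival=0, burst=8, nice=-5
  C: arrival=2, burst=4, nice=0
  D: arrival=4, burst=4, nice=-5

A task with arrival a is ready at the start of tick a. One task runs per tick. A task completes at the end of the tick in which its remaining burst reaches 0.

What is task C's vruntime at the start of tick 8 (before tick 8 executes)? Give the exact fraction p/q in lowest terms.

t=0: vr[A=0] → run A
t=1: vr[A=1024/3121] → run A
t=2: vr[A=2048/3121 C=2048/3121] → run A
t=3: vr[A=3072/3121 C=2048/3121] → run C
t=4: vr[A=3072/3121 C=5169/3121 D=3072/3121] → run A
t=5: vr[A=4096/3121 C=5169/3121 D=3072/3121] → run D
t=6: vr[A=4096/3121 C=5169/3121 D=4096/3121] → run A
t=7: vr[A=5120/3121 C=5169/3121 D=4096/3121] → run D
t=8: vr[A=5120/3121 C=5169/3121 D=5120/3121] → run A
t=9: vr[A=6144/3121 C=5169/3121 D=5120/3121] → run D
t=10: vr[A=6144/3121 C=5169/3121 D=6144/3121] → run C
t=11: vr[A=6144/3121 C=8290/3121 D=6144/3121] → run A
t=12: vr[A=7168/3121 C=8290/3121 D=6144/3121] → run D
t=13: vr[A=7168/3121 C=8290/3121] → run A
t=14: vr[C=8290/3121] → run C
t=15: vr[C=11411/3121] → run C
t=16: (idle)
t=17: (idle)
t=18: (idle)
t=19: (idle)

vruntime(C, start of tick 8) = 5169/3121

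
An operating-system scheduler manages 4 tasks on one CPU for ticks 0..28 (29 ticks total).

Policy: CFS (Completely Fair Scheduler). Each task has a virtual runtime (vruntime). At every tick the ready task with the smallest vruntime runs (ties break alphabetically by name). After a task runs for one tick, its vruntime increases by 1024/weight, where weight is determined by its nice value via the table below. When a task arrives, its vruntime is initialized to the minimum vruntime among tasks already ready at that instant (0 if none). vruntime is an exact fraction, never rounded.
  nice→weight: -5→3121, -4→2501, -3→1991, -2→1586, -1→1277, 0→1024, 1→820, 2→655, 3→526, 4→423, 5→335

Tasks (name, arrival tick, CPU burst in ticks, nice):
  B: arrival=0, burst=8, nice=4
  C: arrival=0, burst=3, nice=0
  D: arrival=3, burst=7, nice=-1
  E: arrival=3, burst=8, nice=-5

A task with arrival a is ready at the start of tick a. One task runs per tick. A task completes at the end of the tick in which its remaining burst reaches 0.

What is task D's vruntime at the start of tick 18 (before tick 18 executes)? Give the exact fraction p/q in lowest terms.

vruntime(D, start of tick 18) = 6650/1277

t=0: vr[B=0 C=0] → run B
t=1: vr[B=1024/423 C=0] → run C
t=2: vr[B=1024/423 C=1] → run C
t=3: vr[B=1024/423 C=2 D=2 E=2] → run C
t=4: vr[B=1024/423 D=2 E=2] → run D
t=5: vr[B=1024/423 D=3578/1277 E=2] → run E
t=6: vr[B=1024/423 D=3578/1277 E=7266/3121] → run E
t=7: vr[B=1024/423 D=3578/1277 E=8290/3121] → run B
t=8: vr[B=2048/423 D=3578/1277 E=8290/3121] → run E
t=9: vr[B=2048/423 D=3578/1277 E=9314/3121] → run D
t=10: vr[B=2048/423 D=4602/1277 E=9314/3121] → run E
t=11: vr[B=2048/423 D=4602/1277 E=10338/3121] → run E
t=12: vr[B=2048/423 D=4602/1277 E=11362/3121] → run D
t=13: vr[B=2048/423 D=5626/1277 E=11362/3121] → run E
t=14: vr[B=2048/423 D=5626/1277 E=12386/3121] → run E
t=15: vr[B=2048/423 D=5626/1277 E=13410/3121] → run E
t=16: vr[B=2048/423 D=5626/1277] → run D
t=17: vr[B=2048/423 D=6650/1277] → run B
t=18: vr[B=1024/141 D=6650/1277] → run D
t=19: vr[B=1024/141 D=7674/1277] → run D
t=20: vr[B=1024/141 D=8698/1277] → run D
t=21: vr[B=1024/141] → run B
t=22: vr[B=4096/423] → run B
t=23: vr[B=5120/423] → run B
t=24: vr[B=2048/141] → run B
t=25: vr[B=7168/423] → run B
t=26: (idle)
t=27: (idle)
t=28: (idle)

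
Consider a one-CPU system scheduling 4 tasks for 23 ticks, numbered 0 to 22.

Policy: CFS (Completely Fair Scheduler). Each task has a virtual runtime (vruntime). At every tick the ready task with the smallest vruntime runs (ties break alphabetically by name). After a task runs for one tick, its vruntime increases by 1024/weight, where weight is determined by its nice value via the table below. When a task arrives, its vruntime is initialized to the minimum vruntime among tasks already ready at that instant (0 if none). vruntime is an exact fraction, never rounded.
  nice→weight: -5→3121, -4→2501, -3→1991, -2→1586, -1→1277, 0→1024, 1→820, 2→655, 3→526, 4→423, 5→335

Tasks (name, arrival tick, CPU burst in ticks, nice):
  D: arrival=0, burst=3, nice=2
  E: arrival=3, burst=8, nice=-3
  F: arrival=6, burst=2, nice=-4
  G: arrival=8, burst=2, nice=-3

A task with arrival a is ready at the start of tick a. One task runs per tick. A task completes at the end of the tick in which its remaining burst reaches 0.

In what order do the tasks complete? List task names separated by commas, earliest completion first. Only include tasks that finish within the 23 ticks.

completion order = D, F, G, E

t=0: vr[D=0] → run D
t=1: vr[D=1024/655] → run D
t=2: vr[D=2048/655] → run D
t=3: vr[E=0] → run E
t=4: vr[E=1024/1991] → run E
t=5: vr[E=2048/1991] → run E
t=6: vr[E=3072/1991 F=3072/1991] → run E
t=7: vr[E=4096/1991 F=3072/1991] → run F
t=8: vr[E=4096/1991 F=9721856/4979491 G=9721856/4979491] → run F
t=9: vr[E=4096/1991 G=9721856/4979491] → run G
t=10: vr[E=4096/1991 G=12282880/4979491] → run E
t=11: vr[E=5120/1991 G=12282880/4979491] → run G
t=12: vr[E=5120/1991] → run E
t=13: vr[E=6144/1991] → run E
t=14: vr[E=7168/1991] → run E
t=15: (idle)
t=16: (idle)
t=17: (idle)
t=18: (idle)
t=19: (idle)
t=20: (idle)
t=21: (idle)
t=22: (idle)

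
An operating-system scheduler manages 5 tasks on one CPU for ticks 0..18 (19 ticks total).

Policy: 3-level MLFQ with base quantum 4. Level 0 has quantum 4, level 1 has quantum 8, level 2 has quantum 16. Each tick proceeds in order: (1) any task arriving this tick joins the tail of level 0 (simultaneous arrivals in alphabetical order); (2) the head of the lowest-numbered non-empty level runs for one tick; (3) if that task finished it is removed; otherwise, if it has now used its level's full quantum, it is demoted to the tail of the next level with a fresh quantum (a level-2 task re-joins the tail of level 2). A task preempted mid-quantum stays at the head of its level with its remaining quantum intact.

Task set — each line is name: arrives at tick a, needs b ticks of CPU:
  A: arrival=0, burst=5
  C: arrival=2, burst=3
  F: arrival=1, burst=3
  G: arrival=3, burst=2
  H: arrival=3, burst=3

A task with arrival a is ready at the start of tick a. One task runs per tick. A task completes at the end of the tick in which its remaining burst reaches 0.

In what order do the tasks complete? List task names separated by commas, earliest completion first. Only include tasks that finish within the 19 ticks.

t=0: L0/L1/L2 = A/-/- → run A
t=1: L0/L1/L2 = AF/-/- → run A
t=2: L0/L1/L2 = AFC/-/- → run A
t=3: L0/L1/L2 = AFCGH/-/- → run A
t=4: L0/L1/L2 = FCGH/A/- → run F
t=5: L0/L1/L2 = FCGH/A/- → run F
t=6: L0/L1/L2 = FCGH/A/- → run F
t=7: L0/L1/L2 = CGH/A/- → run C
t=8: L0/L1/L2 = CGH/A/- → run C
t=9: L0/L1/L2 = CGH/A/- → run C
t=10: L0/L1/L2 = GH/A/- → run G
t=11: L0/L1/L2 = GH/A/- → run G
t=12: L0/L1/L2 = H/A/- → run H
t=13: L0/L1/L2 = H/A/- → run H
t=14: L0/L1/L2 = H/A/- → run H
t=15: L0/L1/L2 = -/A/- → run A
t=16: (idle)
t=17: (idle)
t=18: (idle)

completion order = F, C, G, H, A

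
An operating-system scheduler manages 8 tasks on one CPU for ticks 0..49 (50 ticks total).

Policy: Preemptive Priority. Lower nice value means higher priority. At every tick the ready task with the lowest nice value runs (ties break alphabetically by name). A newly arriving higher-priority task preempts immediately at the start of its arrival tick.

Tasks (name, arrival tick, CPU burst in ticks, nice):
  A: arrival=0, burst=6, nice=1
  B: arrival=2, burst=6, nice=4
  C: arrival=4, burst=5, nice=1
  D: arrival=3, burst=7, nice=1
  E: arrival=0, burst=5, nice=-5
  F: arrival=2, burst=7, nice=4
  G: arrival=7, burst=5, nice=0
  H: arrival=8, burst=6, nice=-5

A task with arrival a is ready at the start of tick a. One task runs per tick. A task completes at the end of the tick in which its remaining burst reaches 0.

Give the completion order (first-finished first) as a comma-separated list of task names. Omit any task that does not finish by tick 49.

t=0: ready={A,E} → run E
t=1: ready={A,E} → run E
t=2: ready={A,B,E,F} → run E
t=3: ready={A,B,D,E,F} → run E
t=4: ready={A,B,C,D,E,F} → run E
t=5: ready={A,B,C,D,F} → run A
t=6: ready={A,B,C,D,F} → run A
t=7: ready={A,B,C,D,F,G} → run G
t=8: ready={A,B,C,D,F,G,H} → run H
t=9: ready={A,B,C,D,F,G,H} → run H
t=10: ready={A,B,C,D,F,G,H} → run H
t=11: ready={A,B,C,D,F,G,H} → run H
t=12: ready={A,B,C,D,F,G,H} → run H
t=13: ready={A,B,C,D,F,G,H} → run H
t=14: ready={A,B,C,D,F,G} → run G
t=15: ready={A,B,C,D,F,G} → run G
t=16: ready={A,B,C,D,F,G} → run G
t=17: ready={A,B,C,D,F,G} → run G
t=18: ready={A,B,C,D,F} → run A
t=19: ready={A,B,C,D,F} → run A
t=20: ready={A,B,C,D,F} → run A
t=21: ready={A,B,C,D,F} → run A
t=22: ready={B,C,D,F} → run C
t=23: ready={B,C,D,F} → run C
t=24: ready={B,C,D,F} → run C
t=25: ready={B,C,D,F} → run C
t=26: ready={B,C,D,F} → run C
t=27: ready={B,D,F} → run D
t=28: ready={B,D,F} → run D
t=29: ready={B,D,F} → run D
t=30: ready={B,D,F} → run D
t=31: ready={B,D,F} → run D
t=32: ready={B,D,F} → run D
t=33: ready={B,D,F} → run D
t=34: ready={B,F} → run B
t=35: ready={B,F} → run B
t=36: ready={B,F} → run B
t=37: ready={B,F} → run B
t=38: ready={B,F} → run B
t=39: ready={B,F} → run B
t=40: ready={F} → run F
t=41: ready={F} → run F
t=42: ready={F} → run F
t=43: ready={F} → run F
t=44: ready={F} → run F
t=45: ready={F} → run F
t=46: ready={F} → run F
t=47: (idle)
t=48: (idle)
t=49: (idle)

completion order = E, H, G, A, C, D, B, F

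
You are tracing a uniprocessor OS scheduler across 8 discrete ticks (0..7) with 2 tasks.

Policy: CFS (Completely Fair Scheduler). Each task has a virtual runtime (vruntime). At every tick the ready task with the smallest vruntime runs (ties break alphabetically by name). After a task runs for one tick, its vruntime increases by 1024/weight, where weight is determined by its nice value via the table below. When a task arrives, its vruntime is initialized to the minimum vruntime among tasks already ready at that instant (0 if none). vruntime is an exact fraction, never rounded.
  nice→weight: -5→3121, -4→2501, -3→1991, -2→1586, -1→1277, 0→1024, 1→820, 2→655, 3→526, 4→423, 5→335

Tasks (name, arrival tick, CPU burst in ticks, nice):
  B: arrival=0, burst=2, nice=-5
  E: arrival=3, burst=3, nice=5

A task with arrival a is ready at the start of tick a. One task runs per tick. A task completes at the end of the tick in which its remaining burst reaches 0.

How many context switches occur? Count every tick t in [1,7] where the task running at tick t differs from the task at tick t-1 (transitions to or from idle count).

context switches = 3

t=0: vr[B=0] → run B
t=1: vr[B=1024/3121] → run B
t=2: (idle)
t=3: vr[E=0] → run E
t=4: vr[E=1024/335] → run E
t=5: vr[E=2048/335] → run E
t=6: (idle)
t=7: (idle)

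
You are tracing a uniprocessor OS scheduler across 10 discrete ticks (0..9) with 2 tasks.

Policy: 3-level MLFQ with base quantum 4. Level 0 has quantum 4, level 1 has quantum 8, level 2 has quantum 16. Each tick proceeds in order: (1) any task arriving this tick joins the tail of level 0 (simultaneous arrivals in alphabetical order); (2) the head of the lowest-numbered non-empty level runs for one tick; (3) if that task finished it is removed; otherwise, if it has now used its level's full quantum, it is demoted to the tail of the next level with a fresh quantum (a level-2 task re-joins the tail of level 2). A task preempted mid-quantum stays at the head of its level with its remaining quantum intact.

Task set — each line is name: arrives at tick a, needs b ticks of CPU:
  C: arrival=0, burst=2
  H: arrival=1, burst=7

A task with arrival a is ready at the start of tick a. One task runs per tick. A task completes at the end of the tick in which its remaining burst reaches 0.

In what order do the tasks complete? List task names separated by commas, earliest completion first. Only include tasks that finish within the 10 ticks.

t=0: L0/L1/L2 = C/-/- → run C
t=1: L0/L1/L2 = CH/-/- → run C
t=2: L0/L1/L2 = H/-/- → run H
t=3: L0/L1/L2 = H/-/- → run H
t=4: L0/L1/L2 = H/-/- → run H
t=5: L0/L1/L2 = H/-/- → run H
t=6: L0/L1/L2 = -/H/- → run H
t=7: L0/L1/L2 = -/H/- → run H
t=8: L0/L1/L2 = -/H/- → run H
t=9: (idle)

completion order = C, H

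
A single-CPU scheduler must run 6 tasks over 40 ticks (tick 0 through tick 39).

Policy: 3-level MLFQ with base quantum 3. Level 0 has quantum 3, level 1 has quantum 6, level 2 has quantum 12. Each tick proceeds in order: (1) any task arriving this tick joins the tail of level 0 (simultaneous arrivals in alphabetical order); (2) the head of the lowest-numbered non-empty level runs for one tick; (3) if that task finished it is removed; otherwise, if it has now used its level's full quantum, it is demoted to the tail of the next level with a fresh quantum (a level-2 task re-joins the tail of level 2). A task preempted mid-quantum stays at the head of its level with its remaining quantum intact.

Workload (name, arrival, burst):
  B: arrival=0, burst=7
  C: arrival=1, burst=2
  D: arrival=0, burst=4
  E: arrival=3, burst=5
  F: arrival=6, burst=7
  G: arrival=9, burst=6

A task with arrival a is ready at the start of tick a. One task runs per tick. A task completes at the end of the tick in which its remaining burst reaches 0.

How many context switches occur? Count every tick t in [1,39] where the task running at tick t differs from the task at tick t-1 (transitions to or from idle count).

t=0: L0/L1/L2 = BD/-/- → run B
t=1: L0/L1/L2 = BDC/-/- → run B
t=2: L0/L1/L2 = BDC/-/- → run B
t=3: L0/L1/L2 = DCE/B/- → run D
t=4: L0/L1/L2 = DCE/B/- → run D
t=5: L0/L1/L2 = DCE/B/- → run D
t=6: L0/L1/L2 = CEF/BD/- → run C
t=7: L0/L1/L2 = CEF/BD/- → run C
t=8: L0/L1/L2 = EF/BD/- → run E
t=9: L0/L1/L2 = EFG/BD/- → run E
t=10: L0/L1/L2 = EFG/BD/- → run E
t=11: L0/L1/L2 = FG/BDE/- → run F
t=12: L0/L1/L2 = FG/BDE/- → run F
t=13: L0/L1/L2 = FG/BDE/- → run F
t=14: L0/L1/L2 = G/BDEF/- → run G
t=15: L0/L1/L2 = G/BDEF/- → run G
t=16: L0/L1/L2 = G/BDEF/- → run G
t=17: L0/L1/L2 = -/BDEFG/- → run B
t=18: L0/L1/L2 = -/BDEFG/- → run B
t=19: L0/L1/L2 = -/BDEFG/- → run B
t=20: L0/L1/L2 = -/BDEFG/- → run B
t=21: L0/L1/L2 = -/DEFG/- → run D
t=22: L0/L1/L2 = -/EFG/- → run E
t=23: L0/L1/L2 = -/EFG/- → run E
t=24: L0/L1/L2 = -/FG/- → run F
t=25: L0/L1/L2 = -/FG/- → run F
t=26: L0/L1/L2 = -/FG/- → run F
t=27: L0/L1/L2 = -/FG/- → run F
t=28: L0/L1/L2 = -/G/- → run G
t=29: L0/L1/L2 = -/G/- → run G
t=30: L0/L1/L2 = -/G/- → run G
t=31: (idle)
t=32: (idle)
t=33: (idle)
t=34: (idle)
t=35: (idle)
t=36: (idle)
t=37: (idle)
t=38: (idle)
t=39: (idle)

context switches = 11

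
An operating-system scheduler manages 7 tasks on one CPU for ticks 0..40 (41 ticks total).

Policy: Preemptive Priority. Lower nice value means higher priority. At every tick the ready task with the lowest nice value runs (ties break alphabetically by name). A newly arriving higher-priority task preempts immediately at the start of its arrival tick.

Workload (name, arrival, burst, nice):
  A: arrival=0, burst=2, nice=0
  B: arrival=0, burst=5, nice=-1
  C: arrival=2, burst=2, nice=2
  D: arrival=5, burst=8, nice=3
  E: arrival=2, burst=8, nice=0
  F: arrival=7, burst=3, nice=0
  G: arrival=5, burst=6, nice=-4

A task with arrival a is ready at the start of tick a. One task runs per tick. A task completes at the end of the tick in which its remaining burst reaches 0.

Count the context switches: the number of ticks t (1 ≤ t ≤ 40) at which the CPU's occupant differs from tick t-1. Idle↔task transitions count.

context switches = 7

t=0: ready={A,B} → run B
t=1: ready={A,B} → run B
t=2: ready={A,B,C,E} → run B
t=3: ready={A,B,C,E} → run B
t=4: ready={A,B,C,E} → run B
t=5: ready={A,C,D,E,G} → run G
t=6: ready={A,C,D,E,G} → run G
t=7: ready={A,C,D,E,F,G} → run G
t=8: ready={A,C,D,E,F,G} → run G
t=9: ready={A,C,D,E,F,G} → run G
t=10: ready={A,C,D,E,F,G} → run G
t=11: ready={A,C,D,E,F} → run A
t=12: ready={A,C,D,E,F} → run A
t=13: ready={C,D,E,F} → run E
t=14: ready={C,D,E,F} → run E
t=15: ready={C,D,E,F} → run E
t=16: ready={C,D,E,F} → run E
t=17: ready={C,D,E,F} → run E
t=18: ready={C,D,E,F} → run E
t=19: ready={C,D,E,F} → run E
t=20: ready={C,D,E,F} → run E
t=21: ready={C,D,F} → run F
t=22: ready={C,D,F} → run F
t=23: ready={C,D,F} → run F
t=24: ready={C,D} → run C
t=25: ready={C,D} → run C
t=26: ready={D} → run D
t=27: ready={D} → run D
t=28: ready={D} → run D
t=29: ready={D} → run D
t=30: ready={D} → run D
t=31: ready={D} → run D
t=32: ready={D} → run D
t=33: ready={D} → run D
t=34: (idle)
t=35: (idle)
t=36: (idle)
t=37: (idle)
t=38: (idle)
t=39: (idle)
t=40: (idle)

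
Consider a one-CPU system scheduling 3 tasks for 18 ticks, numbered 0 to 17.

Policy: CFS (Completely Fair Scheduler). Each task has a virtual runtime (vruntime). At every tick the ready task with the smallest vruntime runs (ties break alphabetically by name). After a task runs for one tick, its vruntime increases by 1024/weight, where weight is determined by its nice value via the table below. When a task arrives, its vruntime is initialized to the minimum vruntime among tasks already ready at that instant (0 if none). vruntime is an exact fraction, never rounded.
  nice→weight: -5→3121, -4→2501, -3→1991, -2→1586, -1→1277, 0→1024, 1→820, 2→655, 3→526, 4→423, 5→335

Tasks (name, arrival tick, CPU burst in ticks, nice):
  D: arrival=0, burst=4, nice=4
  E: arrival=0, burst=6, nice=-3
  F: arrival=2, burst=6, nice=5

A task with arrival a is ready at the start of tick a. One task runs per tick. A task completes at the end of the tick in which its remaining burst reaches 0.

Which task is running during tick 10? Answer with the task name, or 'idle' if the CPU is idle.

t=0: vr[D=0 E=0] → run D
t=1: vr[D=1024/423 E=0] → run E
t=2: vr[D=1024/423 E=1024/1991 F=1024/1991] → run E
t=3: vr[D=1024/423 E=2048/1991 F=1024/1991] → run F
t=4: vr[D=1024/423 E=2048/1991 F=2381824/666985] → run E
t=5: vr[D=1024/423 E=3072/1991 F=2381824/666985] → run E
t=6: vr[D=1024/423 E=4096/1991 F=2381824/666985] → run E
t=7: vr[D=1024/423 E=5120/1991 F=2381824/666985] → run D
t=8: vr[D=2048/423 E=5120/1991 F=2381824/666985] → run E
t=9: vr[D=2048/423 F=2381824/666985] → run F
t=10: vr[D=2048/423 F=4420608/666985] → run D
t=11: vr[D=1024/141 F=4420608/666985] → run F
t=12: vr[D=1024/141 F=6459392/666985] → run D
t=13: vr[F=6459392/666985] → run F
t=14: vr[F=8498176/666985] → run F
t=15: vr[F=2107392/133397] → run F
t=16: (idle)
t=17: (idle)

running at tick 10 = D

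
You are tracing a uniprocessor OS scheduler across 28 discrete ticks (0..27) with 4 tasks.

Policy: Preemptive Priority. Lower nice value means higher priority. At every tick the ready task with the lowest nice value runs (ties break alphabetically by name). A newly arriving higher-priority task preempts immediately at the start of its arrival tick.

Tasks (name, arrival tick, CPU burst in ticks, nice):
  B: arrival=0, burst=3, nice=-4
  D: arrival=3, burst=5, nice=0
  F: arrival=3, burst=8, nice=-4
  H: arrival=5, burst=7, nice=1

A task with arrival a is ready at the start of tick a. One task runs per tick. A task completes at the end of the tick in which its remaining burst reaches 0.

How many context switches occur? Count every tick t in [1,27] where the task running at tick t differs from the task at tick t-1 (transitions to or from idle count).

t=0: ready={B} → run B
t=1: ready={B} → run B
t=2: ready={B} → run B
t=3: ready={D,F} → run F
t=4: ready={D,F} → run F
t=5: ready={D,F,H} → run F
t=6: ready={D,F,H} → run F
t=7: ready={D,F,H} → run F
t=8: ready={D,F,H} → run F
t=9: ready={D,F,H} → run F
t=10: ready={D,F,H} → run F
t=11: ready={D,H} → run D
t=12: ready={D,H} → run D
t=13: ready={D,H} → run D
t=14: ready={D,H} → run D
t=15: ready={D,H} → run D
t=16: ready={H} → run H
t=17: ready={H} → run H
t=18: ready={H} → run H
t=19: ready={H} → run H
t=20: ready={H} → run H
t=21: ready={H} → run H
t=22: ready={H} → run H
t=23: (idle)
t=24: (idle)
t=25: (idle)
t=26: (idle)
t=27: (idle)

context switches = 4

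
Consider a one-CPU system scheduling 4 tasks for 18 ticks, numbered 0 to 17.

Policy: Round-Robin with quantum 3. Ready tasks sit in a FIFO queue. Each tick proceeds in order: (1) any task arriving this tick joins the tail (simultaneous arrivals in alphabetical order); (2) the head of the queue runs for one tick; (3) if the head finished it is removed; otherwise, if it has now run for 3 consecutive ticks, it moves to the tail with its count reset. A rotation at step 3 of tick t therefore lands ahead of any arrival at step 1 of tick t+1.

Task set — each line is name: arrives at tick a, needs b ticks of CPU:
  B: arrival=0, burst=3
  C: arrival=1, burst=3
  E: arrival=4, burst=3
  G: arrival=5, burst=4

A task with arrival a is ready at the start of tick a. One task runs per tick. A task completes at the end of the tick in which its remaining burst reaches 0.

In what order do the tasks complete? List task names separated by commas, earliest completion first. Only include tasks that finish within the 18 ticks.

t=0: queue=[B] q_used=0 → run B
t=1: queue=[B,C] q_used=1 → run B
t=2: queue=[B,C] q_used=2 → run B
t=3: queue=[C] q_used=0 → run C
t=4: queue=[C,E] q_used=1 → run C
t=5: queue=[C,E,G] q_used=2 → run C
t=6: queue=[E,G] q_used=0 → run E
t=7: queue=[E,G] q_used=1 → run E
t=8: queue=[E,G] q_used=2 → run E
t=9: queue=[G] q_used=0 → run G
t=10: queue=[G] q_used=1 → run G
t=11: queue=[G] q_used=2 → run G
t=12: queue=[G] q_used=0 → run G
t=13: (idle)
t=14: (idle)
t=15: (idle)
t=16: (idle)
t=17: (idle)

completion order = B, C, E, G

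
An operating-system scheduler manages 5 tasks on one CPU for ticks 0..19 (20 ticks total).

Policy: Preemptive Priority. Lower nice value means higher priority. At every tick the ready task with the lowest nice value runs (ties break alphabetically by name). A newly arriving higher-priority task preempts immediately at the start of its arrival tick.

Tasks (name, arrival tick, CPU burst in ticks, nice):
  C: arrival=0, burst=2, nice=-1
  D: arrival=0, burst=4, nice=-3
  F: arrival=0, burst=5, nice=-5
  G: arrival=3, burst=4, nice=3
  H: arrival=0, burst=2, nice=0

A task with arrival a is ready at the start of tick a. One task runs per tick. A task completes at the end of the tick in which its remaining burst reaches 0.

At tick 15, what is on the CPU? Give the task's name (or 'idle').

t=0: ready={C,D,F,H} → run F
t=1: ready={C,D,F,H} → run F
t=2: ready={C,D,F,H} → run F
t=3: ready={C,D,F,G,H} → run F
t=4: ready={C,D,F,G,H} → run F
t=5: ready={C,D,G,H} → run D
t=6: ready={C,D,G,H} → run D
t=7: ready={C,D,G,H} → run D
t=8: ready={C,D,G,H} → run D
t=9: ready={C,G,H} → run C
t=10: ready={C,G,H} → run C
t=11: ready={G,H} → run H
t=12: ready={G,H} → run H
t=13: ready={G} → run G
t=14: ready={G} → run G
t=15: ready={G} → run G
t=16: ready={G} → run G
t=17: (idle)
t=18: (idle)
t=19: (idle)

running at tick 15 = G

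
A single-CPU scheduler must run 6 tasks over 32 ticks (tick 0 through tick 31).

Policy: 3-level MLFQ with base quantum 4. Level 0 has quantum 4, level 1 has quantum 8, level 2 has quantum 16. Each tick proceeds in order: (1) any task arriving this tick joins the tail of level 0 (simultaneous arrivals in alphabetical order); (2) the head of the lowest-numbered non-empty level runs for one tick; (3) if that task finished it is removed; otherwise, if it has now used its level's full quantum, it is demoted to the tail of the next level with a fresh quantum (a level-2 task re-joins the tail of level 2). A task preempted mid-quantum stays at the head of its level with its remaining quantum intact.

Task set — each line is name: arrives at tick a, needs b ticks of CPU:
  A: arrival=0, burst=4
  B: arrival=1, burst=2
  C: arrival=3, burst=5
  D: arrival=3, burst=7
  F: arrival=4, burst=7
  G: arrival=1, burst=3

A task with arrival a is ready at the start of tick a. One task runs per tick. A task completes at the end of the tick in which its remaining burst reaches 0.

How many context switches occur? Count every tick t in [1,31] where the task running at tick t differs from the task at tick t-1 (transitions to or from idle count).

context switches = 9

t=0: L0/L1/L2 = A/-/- → run A
t=1: L0/L1/L2 = ABG/-/- → run A
t=2: L0/L1/L2 = ABG/-/- → run A
t=3: L0/L1/L2 = ABGCD/-/- → run A
t=4: L0/L1/L2 = BGCDF/-/- → run B
t=5: L0/L1/L2 = BGCDF/-/- → run B
t=6: L0/L1/L2 = GCDF/-/- → run G
t=7: L0/L1/L2 = GCDF/-/- → run G
t=8: L0/L1/L2 = GCDF/-/- → run G
t=9: L0/L1/L2 = CDF/-/- → run C
t=10: L0/L1/L2 = CDF/-/- → run C
t=11: L0/L1/L2 = CDF/-/- → run C
t=12: L0/L1/L2 = CDF/-/- → run C
t=13: L0/L1/L2 = DF/C/- → run D
t=14: L0/L1/L2 = DF/C/- → run D
t=15: L0/L1/L2 = DF/C/- → run D
t=16: L0/L1/L2 = DF/C/- → run D
t=17: L0/L1/L2 = F/CD/- → run F
t=18: L0/L1/L2 = F/CD/- → run F
t=19: L0/L1/L2 = F/CD/- → run F
t=20: L0/L1/L2 = F/CD/- → run F
t=21: L0/L1/L2 = -/CDF/- → run C
t=22: L0/L1/L2 = -/DF/- → run D
t=23: L0/L1/L2 = -/DF/- → run D
t=24: L0/L1/L2 = -/DF/- → run D
t=25: L0/L1/L2 = -/F/- → run F
t=26: L0/L1/L2 = -/F/- → run F
t=27: L0/L1/L2 = -/F/- → run F
t=28: (idle)
t=29: (idle)
t=30: (idle)
t=31: (idle)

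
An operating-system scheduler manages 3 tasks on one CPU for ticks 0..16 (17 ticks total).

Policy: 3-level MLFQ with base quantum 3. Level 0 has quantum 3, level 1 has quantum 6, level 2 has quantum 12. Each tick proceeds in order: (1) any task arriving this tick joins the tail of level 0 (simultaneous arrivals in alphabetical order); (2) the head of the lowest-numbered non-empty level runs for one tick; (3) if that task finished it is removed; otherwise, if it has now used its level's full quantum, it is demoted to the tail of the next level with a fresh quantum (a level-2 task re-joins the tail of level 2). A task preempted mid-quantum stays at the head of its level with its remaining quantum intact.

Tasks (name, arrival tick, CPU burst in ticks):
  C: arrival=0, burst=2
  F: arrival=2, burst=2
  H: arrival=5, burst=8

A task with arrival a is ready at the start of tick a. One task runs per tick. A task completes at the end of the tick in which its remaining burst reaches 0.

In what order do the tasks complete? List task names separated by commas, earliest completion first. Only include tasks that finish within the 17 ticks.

completion order = C, F, H

t=0: L0/L1/L2 = C/-/- → run C
t=1: L0/L1/L2 = C/-/- → run C
t=2: L0/L1/L2 = F/-/- → run F
t=3: L0/L1/L2 = F/-/- → run F
t=4: (idle)
t=5: L0/L1/L2 = H/-/- → run H
t=6: L0/L1/L2 = H/-/- → run H
t=7: L0/L1/L2 = H/-/- → run H
t=8: L0/L1/L2 = -/H/- → run H
t=9: L0/L1/L2 = -/H/- → run H
t=10: L0/L1/L2 = -/H/- → run H
t=11: L0/L1/L2 = -/H/- → run H
t=12: L0/L1/L2 = -/H/- → run H
t=13: (idle)
t=14: (idle)
t=15: (idle)
t=16: (idle)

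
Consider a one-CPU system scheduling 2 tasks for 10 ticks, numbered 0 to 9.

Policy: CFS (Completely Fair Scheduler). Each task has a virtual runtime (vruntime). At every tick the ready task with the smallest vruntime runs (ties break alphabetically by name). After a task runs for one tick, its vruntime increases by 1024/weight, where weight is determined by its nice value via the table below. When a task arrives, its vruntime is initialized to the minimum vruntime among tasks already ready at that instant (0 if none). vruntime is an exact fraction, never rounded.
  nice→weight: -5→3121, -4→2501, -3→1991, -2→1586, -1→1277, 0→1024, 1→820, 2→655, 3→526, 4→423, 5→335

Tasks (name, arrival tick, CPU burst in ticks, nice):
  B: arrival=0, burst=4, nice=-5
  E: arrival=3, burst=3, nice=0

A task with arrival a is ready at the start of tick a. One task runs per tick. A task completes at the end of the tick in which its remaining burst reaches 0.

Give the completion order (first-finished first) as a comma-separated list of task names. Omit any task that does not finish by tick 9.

completion order = B, E

t=0: vr[B=0] → run B
t=1: vr[B=1024/3121] → run B
t=2: vr[B=2048/3121] → run B
t=3: vr[B=3072/3121 E=3072/3121] → run B
t=4: vr[E=3072/3121] → run E
t=5: vr[E=6193/3121] → run E
t=6: vr[E=9314/3121] → run E
t=7: (idle)
t=8: (idle)
t=9: (idle)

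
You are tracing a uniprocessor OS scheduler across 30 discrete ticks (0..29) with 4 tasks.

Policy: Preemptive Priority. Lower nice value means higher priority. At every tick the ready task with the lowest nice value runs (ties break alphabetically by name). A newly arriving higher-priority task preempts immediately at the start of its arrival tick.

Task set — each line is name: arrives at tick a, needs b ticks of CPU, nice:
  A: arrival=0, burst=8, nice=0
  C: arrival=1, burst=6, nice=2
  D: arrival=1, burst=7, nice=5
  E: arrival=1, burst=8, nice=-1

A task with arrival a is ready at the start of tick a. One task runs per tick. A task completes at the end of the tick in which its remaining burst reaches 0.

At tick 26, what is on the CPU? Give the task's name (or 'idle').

running at tick 26 = D

t=0: ready={A} → run A
t=1: ready={A,C,D,E} → run E
t=2: ready={A,C,D,E} → run E
t=3: ready={A,C,D,E} → run E
t=4: ready={A,C,D,E} → run E
t=5: ready={A,C,D,E} → run E
t=6: ready={A,C,D,E} → run E
t=7: ready={A,C,D,E} → run E
t=8: ready={A,C,D,E} → run E
t=9: ready={A,C,D} → run A
t=10: ready={A,C,D} → run A
t=11: ready={A,C,D} → run A
t=12: ready={A,C,D} → run A
t=13: ready={A,C,D} → run A
t=14: ready={A,C,D} → run A
t=15: ready={A,C,D} → run A
t=16: ready={C,D} → run C
t=17: ready={C,D} → run C
t=18: ready={C,D} → run C
t=19: ready={C,D} → run C
t=20: ready={C,D} → run C
t=21: ready={C,D} → run C
t=22: ready={D} → run D
t=23: ready={D} → run D
t=24: ready={D} → run D
t=25: ready={D} → run D
t=26: ready={D} → run D
t=27: ready={D} → run D
t=28: ready={D} → run D
t=29: (idle)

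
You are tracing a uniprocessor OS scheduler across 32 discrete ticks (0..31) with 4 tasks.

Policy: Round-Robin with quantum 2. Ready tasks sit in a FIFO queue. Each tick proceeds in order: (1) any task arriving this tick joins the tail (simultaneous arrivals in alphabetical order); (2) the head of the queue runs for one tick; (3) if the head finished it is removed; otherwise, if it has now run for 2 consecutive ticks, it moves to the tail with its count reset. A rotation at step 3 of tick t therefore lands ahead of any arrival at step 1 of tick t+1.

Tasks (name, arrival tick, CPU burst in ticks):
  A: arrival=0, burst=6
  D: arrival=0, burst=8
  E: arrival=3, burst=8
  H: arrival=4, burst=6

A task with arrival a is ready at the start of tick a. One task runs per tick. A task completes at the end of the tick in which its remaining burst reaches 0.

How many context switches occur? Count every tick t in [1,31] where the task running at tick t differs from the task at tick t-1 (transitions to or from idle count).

context switches = 14

t=0: queue=[A,D] q_used=0 → run A
t=1: queue=[A,D] q_used=1 → run A
t=2: queue=[D,A] q_used=0 → run D
t=3: queue=[D,A,E] q_used=1 → run D
t=4: queue=[A,E,D,H] q_used=0 → run A
t=5: queue=[A,E,D,H] q_used=1 → run A
t=6: queue=[E,D,H,A] q_used=0 → run E
t=7: queue=[E,D,H,A] q_used=1 → run E
t=8: queue=[D,H,A,E] q_used=0 → run D
t=9: queue=[D,H,A,E] q_used=1 → run D
t=10: queue=[H,A,E,D] q_used=0 → run H
t=11: queue=[H,A,E,D] q_used=1 → run H
t=12: queue=[A,E,D,H] q_used=0 → run A
t=13: queue=[A,E,D,H] q_used=1 → run A
t=14: queue=[E,D,H] q_used=0 → run E
t=15: queue=[E,D,H] q_used=1 → run E
t=16: queue=[D,H,E] q_used=0 → run D
t=17: queue=[D,H,E] q_used=1 → run D
t=18: queue=[H,E,D] q_used=0 → run H
t=19: queue=[H,E,D] q_used=1 → run H
t=20: queue=[E,D,H] q_used=0 → run E
t=21: queue=[E,D,H] q_used=1 → run E
t=22: queue=[D,H,E] q_used=0 → run D
t=23: queue=[D,H,E] q_used=1 → run D
t=24: queue=[H,E] q_used=0 → run H
t=25: queue=[H,E] q_used=1 → run H
t=26: queue=[E] q_used=0 → run E
t=27: queue=[E] q_used=1 → run E
t=28: (idle)
t=29: (idle)
t=30: (idle)
t=31: (idle)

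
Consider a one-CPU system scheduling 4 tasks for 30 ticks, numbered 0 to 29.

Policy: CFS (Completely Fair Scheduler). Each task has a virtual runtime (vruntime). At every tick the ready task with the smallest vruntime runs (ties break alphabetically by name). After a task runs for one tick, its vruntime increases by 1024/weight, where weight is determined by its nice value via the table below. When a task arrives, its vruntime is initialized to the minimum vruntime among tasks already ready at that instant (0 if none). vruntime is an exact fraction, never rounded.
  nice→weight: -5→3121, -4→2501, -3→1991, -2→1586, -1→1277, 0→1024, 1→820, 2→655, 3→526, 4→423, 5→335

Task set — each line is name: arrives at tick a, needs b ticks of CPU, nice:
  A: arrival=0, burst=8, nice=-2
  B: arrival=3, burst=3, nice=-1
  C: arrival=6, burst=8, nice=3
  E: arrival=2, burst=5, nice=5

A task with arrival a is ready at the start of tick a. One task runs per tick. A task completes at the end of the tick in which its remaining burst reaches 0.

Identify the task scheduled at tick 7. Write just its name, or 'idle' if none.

running at tick 7 = C

t=0: vr[A=0] → run A
t=1: vr[A=512/793] → run A
t=2: vr[A=1024/793 E=1024/793] → run A
t=3: vr[A=1536/793 B=1024/793 E=1024/793] → run B
t=4: vr[A=1536/793 B=2119680/1012661 E=1024/793] → run E
t=5: vr[A=1536/793 B=2119680/1012661 E=1155072/265655] → run A
t=6: vr[A=2048/793 B=2119680/1012661 C=2119680/1012661 E=1155072/265655] → run B
t=7: vr[A=2048/793 B=2931712/1012661 C=2119680/1012661 E=1155072/265655] → run C
t=8: vr[A=2048/793 B=2931712/1012661 C=1075958272/266329843 E=1155072/265655] → run A
t=9: vr[A=2560/793 B=2931712/1012661 C=1075958272/266329843 E=1155072/265655] → run B
t=10: vr[A=2560/793 C=1075958272/266329843 E=1155072/265655] → run A
t=11: vr[A=3072/793 C=1075958272/266329843 E=1155072/265655] → run A
t=12: vr[A=3584/793 C=1075958272/266329843 E=1155072/265655] → run C
t=13: vr[A=3584/793 C=1594440704/266329843 E=1155072/265655] → run E
t=14: vr[A=3584/793 C=1594440704/266329843 E=1967104/265655] → run A
t=15: vr[C=1594440704/266329843 E=1967104/265655] → run C
t=16: vr[C=2112923136/266329843 E=1967104/265655] → run E
t=17: vr[C=2112923136/266329843 E=2779136/265655] → run C
t=18: vr[C=2631405568/266329843 E=2779136/265655] → run C
t=19: vr[C=3149888000/266329843 E=2779136/265655] → run E
t=20: vr[C=3149888000/266329843 E=3591168/265655] → run C
t=21: vr[C=3668370432/266329843 E=3591168/265655] → run E
t=22: vr[C=3668370432/266329843] → run C
t=23: vr[C=4186852864/266329843] → run C
t=24: (idle)
t=25: (idle)
t=26: (idle)
t=27: (idle)
t=28: (idle)
t=29: (idle)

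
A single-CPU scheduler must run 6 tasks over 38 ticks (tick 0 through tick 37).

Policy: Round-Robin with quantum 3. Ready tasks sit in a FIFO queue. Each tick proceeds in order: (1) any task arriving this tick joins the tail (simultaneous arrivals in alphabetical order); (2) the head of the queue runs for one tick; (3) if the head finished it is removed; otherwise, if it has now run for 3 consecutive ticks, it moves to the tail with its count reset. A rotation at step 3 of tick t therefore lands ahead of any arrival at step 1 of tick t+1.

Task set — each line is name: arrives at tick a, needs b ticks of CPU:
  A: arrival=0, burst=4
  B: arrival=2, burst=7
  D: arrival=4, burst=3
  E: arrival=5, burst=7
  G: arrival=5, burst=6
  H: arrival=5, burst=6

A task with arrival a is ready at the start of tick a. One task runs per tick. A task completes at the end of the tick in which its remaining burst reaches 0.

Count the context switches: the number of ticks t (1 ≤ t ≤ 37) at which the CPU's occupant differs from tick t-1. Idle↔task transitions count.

context switches = 13

t=0: queue=[A] q_used=0 → run A
t=1: queue=[A] q_used=1 → run A
t=2: queue=[A,B] q_used=2 → run A
t=3: queue=[B,A] q_used=0 → run B
t=4: queue=[B,A,D] q_used=1 → run B
t=5: queue=[B,A,D,E,G,H] q_used=2 → run B
t=6: queue=[A,D,E,G,H,B] q_used=0 → run A
t=7: queue=[D,E,G,H,B] q_used=0 → run D
t=8: queue=[D,E,G,H,B] q_used=1 → run D
t=9: queue=[D,E,G,H,B] q_used=2 → run D
t=10: queue=[E,G,H,B] q_used=0 → run E
t=11: queue=[E,G,H,B] q_used=1 → run E
t=12: queue=[E,G,H,B] q_used=2 → run E
t=13: queue=[G,H,B,E] q_used=0 → run G
t=14: queue=[G,H,B,E] q_used=1 → run G
t=15: queue=[G,H,B,E] q_used=2 → run G
t=16: queue=[H,B,E,G] q_used=0 → run H
t=17: queue=[H,B,E,G] q_used=1 → run H
t=18: queue=[H,B,E,G] q_used=2 → run H
t=19: queue=[B,E,G,H] q_used=0 → run B
t=20: queue=[B,E,G,H] q_used=1 → run B
t=21: queue=[B,E,G,H] q_used=2 → run B
t=22: queue=[E,G,H,B] q_used=0 → run E
t=23: queue=[E,G,H,B] q_used=1 → run E
t=24: queue=[E,G,H,B] q_used=2 → run E
t=25: queue=[G,H,B,E] q_used=0 → run G
t=26: queue=[G,H,B,E] q_used=1 → run G
t=27: queue=[G,H,B,E] q_used=2 → run G
t=28: queue=[H,B,E] q_used=0 → run H
t=29: queue=[H,B,E] q_used=1 → run H
t=30: queue=[H,B,E] q_used=2 → run H
t=31: queue=[B,E] q_used=0 → run B
t=32: queue=[E] q_used=0 → run E
t=33: (idle)
t=34: (idle)
t=35: (idle)
t=36: (idle)
t=37: (idle)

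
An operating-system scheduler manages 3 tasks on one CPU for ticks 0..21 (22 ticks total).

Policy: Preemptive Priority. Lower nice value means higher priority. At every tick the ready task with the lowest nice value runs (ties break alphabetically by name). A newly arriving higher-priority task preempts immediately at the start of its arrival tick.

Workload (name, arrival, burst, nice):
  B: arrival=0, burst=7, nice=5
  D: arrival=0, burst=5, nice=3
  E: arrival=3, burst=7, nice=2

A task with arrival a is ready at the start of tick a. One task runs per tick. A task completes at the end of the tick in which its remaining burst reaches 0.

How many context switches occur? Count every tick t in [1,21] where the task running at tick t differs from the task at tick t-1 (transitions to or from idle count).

context switches = 4

t=0: ready={B,D} → run D
t=1: ready={B,D} → run D
t=2: ready={B,D} → run D
t=3: ready={B,D,E} → run E
t=4: ready={B,D,E} → run E
t=5: ready={B,D,E} → run E
t=6: ready={B,D,E} → run E
t=7: ready={B,D,E} → run E
t=8: ready={B,D,E} → run E
t=9: ready={B,D,E} → run E
t=10: ready={B,D} → run D
t=11: ready={B,D} → run D
t=12: ready={B} → run B
t=13: ready={B} → run B
t=14: ready={B} → run B
t=15: ready={B} → run B
t=16: ready={B} → run B
t=17: ready={B} → run B
t=18: ready={B} → run B
t=19: (idle)
t=20: (idle)
t=21: (idle)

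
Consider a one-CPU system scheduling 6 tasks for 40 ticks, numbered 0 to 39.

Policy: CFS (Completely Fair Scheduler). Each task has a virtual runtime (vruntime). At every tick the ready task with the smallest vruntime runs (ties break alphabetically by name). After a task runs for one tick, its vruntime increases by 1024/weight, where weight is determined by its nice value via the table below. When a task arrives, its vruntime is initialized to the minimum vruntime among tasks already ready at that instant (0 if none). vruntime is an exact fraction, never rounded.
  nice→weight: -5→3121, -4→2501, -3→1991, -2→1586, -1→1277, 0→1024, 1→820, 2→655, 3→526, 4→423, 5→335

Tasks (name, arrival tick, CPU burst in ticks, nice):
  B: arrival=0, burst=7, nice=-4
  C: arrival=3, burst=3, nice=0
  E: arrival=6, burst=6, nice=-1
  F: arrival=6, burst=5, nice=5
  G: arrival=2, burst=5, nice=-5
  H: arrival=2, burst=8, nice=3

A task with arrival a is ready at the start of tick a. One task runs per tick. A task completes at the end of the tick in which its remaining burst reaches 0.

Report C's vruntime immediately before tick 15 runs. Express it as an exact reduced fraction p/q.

vruntime(C, start of tick 15) = 7050/2501

t=0: vr[B=0] → run B
t=1: vr[B=1024/2501] → run B
t=2: vr[B=2048/2501 G=2048/2501 H=2048/2501] → run B
t=3: vr[B=3072/2501 C=2048/2501 G=2048/2501 H=2048/2501] → run C
t=4: vr[B=3072/2501 C=4549/2501 G=2048/2501 H=2048/2501] → run G
t=5: vr[B=3072/2501 C=4549/2501 G=8952832/7805621 H=2048/2501] → run H
t=6: vr[B=3072/2501 C=4549/2501 E=8952832/7805621 F=8952832/7805621 G=8952832/7805621 H=1819136/657763] → run E
t=7: vr[B=3072/2501 C=4549/2501 E=19425722368/9967778017 F=8952832/7805621 G=8952832/7805621 H=1819136/657763] → run F
t=8: vr[B=3072/2501 C=4549/2501 E=19425722368/9967778017 F=10992154624/2614883035 G=8952832/7805621 H=1819136/657763] → run G
t=9: vr[B=3072/2501 C=4549/2501 E=19425722368/9967778017 F=10992154624/2614883035 G=11513856/7805621 H=1819136/657763] → run B
t=10: vr[B=4096/2501 C=4549/2501 E=19425722368/9967778017 F=10992154624/2614883035 G=11513856/7805621 H=1819136/657763] → run G
t=11: vr[B=4096/2501 C=4549/2501 E=19425722368/9967778017 F=10992154624/2614883035 G=14074880/7805621 H=1819136/657763] → run B
t=12: vr[B=5120/2501 C=4549/2501 E=19425722368/9967778017 F=10992154624/2614883035 G=14074880/7805621 H=1819136/657763] → run G
t=13: vr[B=5120/2501 C=4549/2501 E=19425722368/9967778017 F=10992154624/2614883035 G=16635904/7805621 H=1819136/657763] → run C
t=14: vr[B=5120/2501 C=7050/2501 E=19425722368/9967778017 F=10992154624/2614883035 G=16635904/7805621 H=1819136/657763] → run E
t=15: vr[B=5120/2501 C=7050/2501 E=27418678272/9967778017 F=10992154624/2614883035 G=16635904/7805621 H=1819136/657763] → run B
t=16: vr[B=6144/2501 C=7050/2501 E=27418678272/9967778017 F=10992154624/2614883035 G=16635904/7805621 H=1819136/657763] → run G
t=17: vr[B=6144/2501 C=7050/2501 E=27418678272/9967778017 F=10992154624/2614883035 H=1819136/657763] → run B
t=18: vr[C=7050/2501 E=27418678272/9967778017 F=10992154624/2614883035 H=1819136/657763] → run E
t=19: vr[C=7050/2501 E=35411634176/9967778017 F=10992154624/2614883035 H=1819136/657763] → run H
t=20: vr[C=7050/2501 E=35411634176/9967778017 F=10992154624/2614883035 H=3099648/657763] → run C
t=21: vr[E=35411634176/9967778017 F=10992154624/2614883035 H=3099648/657763] → run E
t=22: vr[E=43404590080/9967778017 F=10992154624/2614883035 H=3099648/657763] → run F
t=23: vr[E=43404590080/9967778017 F=18985110528/2614883035 H=3099648/657763] → run E
t=24: vr[E=51397545984/9967778017 F=18985110528/2614883035 H=3099648/657763] → run H
t=25: vr[E=51397545984/9967778017 F=18985110528/2614883035 H=4380160/657763] → run E
t=26: vr[F=18985110528/2614883035 H=4380160/657763] → run H
t=27: vr[F=18985110528/2614883035 H=5660672/657763] → run F
t=28: vr[F=26978066432/2614883035 H=5660672/657763] → run H
t=29: vr[F=26978066432/2614883035 H=6941184/657763] → run F
t=30: vr[F=34971022336/2614883035 H=6941184/657763] → run H
t=31: vr[F=34971022336/2614883035 H=8221696/657763] → run H
t=32: vr[F=34971022336/2614883035 H=9502208/657763] → run F
t=33: vr[H=9502208/657763] → run H
t=34: (idle)
t=35: (idle)
t=36: (idle)
t=37: (idle)
t=38: (idle)
t=39: (idle)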